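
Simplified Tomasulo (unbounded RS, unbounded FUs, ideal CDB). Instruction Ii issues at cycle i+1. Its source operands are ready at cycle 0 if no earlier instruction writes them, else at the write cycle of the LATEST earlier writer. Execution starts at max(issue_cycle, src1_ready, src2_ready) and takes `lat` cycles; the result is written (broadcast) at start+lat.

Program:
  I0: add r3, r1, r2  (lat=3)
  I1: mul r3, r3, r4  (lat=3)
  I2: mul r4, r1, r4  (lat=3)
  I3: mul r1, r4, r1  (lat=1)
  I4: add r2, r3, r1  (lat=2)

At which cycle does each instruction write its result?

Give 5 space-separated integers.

I0 add r3: issue@1 deps=(None,None) exec_start@1 write@4
I1 mul r3: issue@2 deps=(0,None) exec_start@4 write@7
I2 mul r4: issue@3 deps=(None,None) exec_start@3 write@6
I3 mul r1: issue@4 deps=(2,None) exec_start@6 write@7
I4 add r2: issue@5 deps=(1,3) exec_start@7 write@9

Answer: 4 7 6 7 9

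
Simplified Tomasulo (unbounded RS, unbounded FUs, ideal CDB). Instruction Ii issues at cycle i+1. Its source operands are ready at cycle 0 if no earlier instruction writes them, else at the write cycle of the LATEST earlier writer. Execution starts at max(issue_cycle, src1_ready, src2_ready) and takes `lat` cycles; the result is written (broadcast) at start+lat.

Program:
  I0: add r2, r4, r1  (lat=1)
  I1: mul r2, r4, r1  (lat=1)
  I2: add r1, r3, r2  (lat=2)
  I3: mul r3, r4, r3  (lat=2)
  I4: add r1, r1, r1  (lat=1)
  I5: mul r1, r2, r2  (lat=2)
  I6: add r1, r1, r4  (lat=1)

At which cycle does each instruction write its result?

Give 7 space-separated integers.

I0 add r2: issue@1 deps=(None,None) exec_start@1 write@2
I1 mul r2: issue@2 deps=(None,None) exec_start@2 write@3
I2 add r1: issue@3 deps=(None,1) exec_start@3 write@5
I3 mul r3: issue@4 deps=(None,None) exec_start@4 write@6
I4 add r1: issue@5 deps=(2,2) exec_start@5 write@6
I5 mul r1: issue@6 deps=(1,1) exec_start@6 write@8
I6 add r1: issue@7 deps=(5,None) exec_start@8 write@9

Answer: 2 3 5 6 6 8 9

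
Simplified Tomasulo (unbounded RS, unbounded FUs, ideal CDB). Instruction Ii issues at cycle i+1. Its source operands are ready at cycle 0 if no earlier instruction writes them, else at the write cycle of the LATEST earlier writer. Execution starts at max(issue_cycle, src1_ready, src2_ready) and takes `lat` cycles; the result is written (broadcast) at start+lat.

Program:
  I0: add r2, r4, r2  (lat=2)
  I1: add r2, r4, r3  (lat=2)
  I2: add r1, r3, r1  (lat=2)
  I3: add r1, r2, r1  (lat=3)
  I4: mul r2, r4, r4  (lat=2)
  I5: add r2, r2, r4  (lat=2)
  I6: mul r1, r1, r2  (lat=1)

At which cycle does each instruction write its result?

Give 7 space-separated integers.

I0 add r2: issue@1 deps=(None,None) exec_start@1 write@3
I1 add r2: issue@2 deps=(None,None) exec_start@2 write@4
I2 add r1: issue@3 deps=(None,None) exec_start@3 write@5
I3 add r1: issue@4 deps=(1,2) exec_start@5 write@8
I4 mul r2: issue@5 deps=(None,None) exec_start@5 write@7
I5 add r2: issue@6 deps=(4,None) exec_start@7 write@9
I6 mul r1: issue@7 deps=(3,5) exec_start@9 write@10

Answer: 3 4 5 8 7 9 10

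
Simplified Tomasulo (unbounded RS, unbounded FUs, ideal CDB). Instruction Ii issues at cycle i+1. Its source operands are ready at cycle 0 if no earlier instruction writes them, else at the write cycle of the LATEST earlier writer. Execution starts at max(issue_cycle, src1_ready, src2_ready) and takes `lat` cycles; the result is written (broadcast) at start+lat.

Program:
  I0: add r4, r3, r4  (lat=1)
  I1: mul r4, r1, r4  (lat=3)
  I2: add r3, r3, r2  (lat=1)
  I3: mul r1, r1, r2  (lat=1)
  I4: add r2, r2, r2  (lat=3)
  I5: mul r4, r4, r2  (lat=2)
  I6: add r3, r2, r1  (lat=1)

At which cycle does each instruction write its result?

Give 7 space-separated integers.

Answer: 2 5 4 5 8 10 9

Derivation:
I0 add r4: issue@1 deps=(None,None) exec_start@1 write@2
I1 mul r4: issue@2 deps=(None,0) exec_start@2 write@5
I2 add r3: issue@3 deps=(None,None) exec_start@3 write@4
I3 mul r1: issue@4 deps=(None,None) exec_start@4 write@5
I4 add r2: issue@5 deps=(None,None) exec_start@5 write@8
I5 mul r4: issue@6 deps=(1,4) exec_start@8 write@10
I6 add r3: issue@7 deps=(4,3) exec_start@8 write@9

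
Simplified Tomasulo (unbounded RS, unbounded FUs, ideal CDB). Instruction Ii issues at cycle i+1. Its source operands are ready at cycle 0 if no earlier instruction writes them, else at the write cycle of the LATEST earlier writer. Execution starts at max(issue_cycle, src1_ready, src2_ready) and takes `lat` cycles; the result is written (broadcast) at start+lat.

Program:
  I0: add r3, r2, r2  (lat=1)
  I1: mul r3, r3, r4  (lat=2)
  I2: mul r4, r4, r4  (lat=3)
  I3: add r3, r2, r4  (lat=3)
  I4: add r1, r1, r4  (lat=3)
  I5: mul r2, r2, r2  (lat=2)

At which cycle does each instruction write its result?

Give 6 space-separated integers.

Answer: 2 4 6 9 9 8

Derivation:
I0 add r3: issue@1 deps=(None,None) exec_start@1 write@2
I1 mul r3: issue@2 deps=(0,None) exec_start@2 write@4
I2 mul r4: issue@3 deps=(None,None) exec_start@3 write@6
I3 add r3: issue@4 deps=(None,2) exec_start@6 write@9
I4 add r1: issue@5 deps=(None,2) exec_start@6 write@9
I5 mul r2: issue@6 deps=(None,None) exec_start@6 write@8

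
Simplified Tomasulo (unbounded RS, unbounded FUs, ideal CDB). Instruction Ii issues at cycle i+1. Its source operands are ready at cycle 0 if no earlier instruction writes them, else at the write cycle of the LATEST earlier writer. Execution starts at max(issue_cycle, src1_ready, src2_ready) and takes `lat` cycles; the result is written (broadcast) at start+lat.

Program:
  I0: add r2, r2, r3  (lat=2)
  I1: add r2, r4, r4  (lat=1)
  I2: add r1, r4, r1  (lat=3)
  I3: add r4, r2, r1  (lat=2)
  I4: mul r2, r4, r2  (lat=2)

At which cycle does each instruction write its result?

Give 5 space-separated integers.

I0 add r2: issue@1 deps=(None,None) exec_start@1 write@3
I1 add r2: issue@2 deps=(None,None) exec_start@2 write@3
I2 add r1: issue@3 deps=(None,None) exec_start@3 write@6
I3 add r4: issue@4 deps=(1,2) exec_start@6 write@8
I4 mul r2: issue@5 deps=(3,1) exec_start@8 write@10

Answer: 3 3 6 8 10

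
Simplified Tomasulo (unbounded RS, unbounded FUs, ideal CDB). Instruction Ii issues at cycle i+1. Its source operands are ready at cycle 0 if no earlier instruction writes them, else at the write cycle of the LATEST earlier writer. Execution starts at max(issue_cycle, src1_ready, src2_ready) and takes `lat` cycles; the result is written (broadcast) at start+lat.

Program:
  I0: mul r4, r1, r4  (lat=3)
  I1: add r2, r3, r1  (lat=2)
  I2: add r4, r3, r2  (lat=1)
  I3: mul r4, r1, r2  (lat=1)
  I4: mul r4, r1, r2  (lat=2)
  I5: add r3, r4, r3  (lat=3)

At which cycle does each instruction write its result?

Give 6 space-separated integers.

I0 mul r4: issue@1 deps=(None,None) exec_start@1 write@4
I1 add r2: issue@2 deps=(None,None) exec_start@2 write@4
I2 add r4: issue@3 deps=(None,1) exec_start@4 write@5
I3 mul r4: issue@4 deps=(None,1) exec_start@4 write@5
I4 mul r4: issue@5 deps=(None,1) exec_start@5 write@7
I5 add r3: issue@6 deps=(4,None) exec_start@7 write@10

Answer: 4 4 5 5 7 10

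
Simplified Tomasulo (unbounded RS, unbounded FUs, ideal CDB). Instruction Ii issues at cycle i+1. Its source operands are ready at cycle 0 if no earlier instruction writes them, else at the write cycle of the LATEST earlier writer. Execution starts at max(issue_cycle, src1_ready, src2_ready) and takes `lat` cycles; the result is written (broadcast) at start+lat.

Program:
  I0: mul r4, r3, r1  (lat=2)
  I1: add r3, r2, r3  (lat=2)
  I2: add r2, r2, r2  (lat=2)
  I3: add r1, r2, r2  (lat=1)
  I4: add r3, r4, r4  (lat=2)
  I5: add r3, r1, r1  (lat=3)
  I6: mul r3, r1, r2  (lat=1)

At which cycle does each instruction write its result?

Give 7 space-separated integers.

I0 mul r4: issue@1 deps=(None,None) exec_start@1 write@3
I1 add r3: issue@2 deps=(None,None) exec_start@2 write@4
I2 add r2: issue@3 deps=(None,None) exec_start@3 write@5
I3 add r1: issue@4 deps=(2,2) exec_start@5 write@6
I4 add r3: issue@5 deps=(0,0) exec_start@5 write@7
I5 add r3: issue@6 deps=(3,3) exec_start@6 write@9
I6 mul r3: issue@7 deps=(3,2) exec_start@7 write@8

Answer: 3 4 5 6 7 9 8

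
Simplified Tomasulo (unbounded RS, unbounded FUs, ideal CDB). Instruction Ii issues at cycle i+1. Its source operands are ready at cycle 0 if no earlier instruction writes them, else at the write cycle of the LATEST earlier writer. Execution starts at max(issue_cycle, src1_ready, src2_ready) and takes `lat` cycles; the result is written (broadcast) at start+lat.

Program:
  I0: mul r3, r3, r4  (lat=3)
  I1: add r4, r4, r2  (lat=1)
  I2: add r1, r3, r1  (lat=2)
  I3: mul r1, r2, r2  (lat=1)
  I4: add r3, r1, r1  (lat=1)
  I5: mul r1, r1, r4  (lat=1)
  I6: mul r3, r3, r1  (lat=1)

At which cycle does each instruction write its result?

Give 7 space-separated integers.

Answer: 4 3 6 5 6 7 8

Derivation:
I0 mul r3: issue@1 deps=(None,None) exec_start@1 write@4
I1 add r4: issue@2 deps=(None,None) exec_start@2 write@3
I2 add r1: issue@3 deps=(0,None) exec_start@4 write@6
I3 mul r1: issue@4 deps=(None,None) exec_start@4 write@5
I4 add r3: issue@5 deps=(3,3) exec_start@5 write@6
I5 mul r1: issue@6 deps=(3,1) exec_start@6 write@7
I6 mul r3: issue@7 deps=(4,5) exec_start@7 write@8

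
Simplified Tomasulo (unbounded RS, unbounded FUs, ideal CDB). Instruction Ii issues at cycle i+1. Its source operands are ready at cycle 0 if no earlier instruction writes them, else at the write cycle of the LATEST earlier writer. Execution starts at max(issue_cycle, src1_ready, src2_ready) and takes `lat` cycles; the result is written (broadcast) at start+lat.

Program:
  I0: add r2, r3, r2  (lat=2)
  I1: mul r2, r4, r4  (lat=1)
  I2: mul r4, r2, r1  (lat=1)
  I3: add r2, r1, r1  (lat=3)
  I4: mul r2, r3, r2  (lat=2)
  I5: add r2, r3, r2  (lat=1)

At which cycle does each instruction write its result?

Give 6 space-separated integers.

I0 add r2: issue@1 deps=(None,None) exec_start@1 write@3
I1 mul r2: issue@2 deps=(None,None) exec_start@2 write@3
I2 mul r4: issue@3 deps=(1,None) exec_start@3 write@4
I3 add r2: issue@4 deps=(None,None) exec_start@4 write@7
I4 mul r2: issue@5 deps=(None,3) exec_start@7 write@9
I5 add r2: issue@6 deps=(None,4) exec_start@9 write@10

Answer: 3 3 4 7 9 10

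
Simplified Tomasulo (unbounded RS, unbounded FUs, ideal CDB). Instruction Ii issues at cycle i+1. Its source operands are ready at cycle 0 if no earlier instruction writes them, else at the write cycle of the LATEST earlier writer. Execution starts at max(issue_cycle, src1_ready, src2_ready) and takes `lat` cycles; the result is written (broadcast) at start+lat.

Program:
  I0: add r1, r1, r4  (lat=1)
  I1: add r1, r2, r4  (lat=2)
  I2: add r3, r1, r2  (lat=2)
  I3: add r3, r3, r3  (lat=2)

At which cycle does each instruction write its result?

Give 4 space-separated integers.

I0 add r1: issue@1 deps=(None,None) exec_start@1 write@2
I1 add r1: issue@2 deps=(None,None) exec_start@2 write@4
I2 add r3: issue@3 deps=(1,None) exec_start@4 write@6
I3 add r3: issue@4 deps=(2,2) exec_start@6 write@8

Answer: 2 4 6 8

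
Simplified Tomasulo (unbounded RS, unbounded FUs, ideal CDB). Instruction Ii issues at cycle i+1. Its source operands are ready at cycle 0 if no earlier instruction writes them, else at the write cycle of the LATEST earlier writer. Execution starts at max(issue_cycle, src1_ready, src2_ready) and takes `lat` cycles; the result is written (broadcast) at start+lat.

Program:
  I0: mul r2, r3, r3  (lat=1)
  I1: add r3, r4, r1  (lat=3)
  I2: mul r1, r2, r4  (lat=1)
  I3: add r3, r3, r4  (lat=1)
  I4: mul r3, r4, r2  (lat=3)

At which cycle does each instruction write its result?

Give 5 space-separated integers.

Answer: 2 5 4 6 8

Derivation:
I0 mul r2: issue@1 deps=(None,None) exec_start@1 write@2
I1 add r3: issue@2 deps=(None,None) exec_start@2 write@5
I2 mul r1: issue@3 deps=(0,None) exec_start@3 write@4
I3 add r3: issue@4 deps=(1,None) exec_start@5 write@6
I4 mul r3: issue@5 deps=(None,0) exec_start@5 write@8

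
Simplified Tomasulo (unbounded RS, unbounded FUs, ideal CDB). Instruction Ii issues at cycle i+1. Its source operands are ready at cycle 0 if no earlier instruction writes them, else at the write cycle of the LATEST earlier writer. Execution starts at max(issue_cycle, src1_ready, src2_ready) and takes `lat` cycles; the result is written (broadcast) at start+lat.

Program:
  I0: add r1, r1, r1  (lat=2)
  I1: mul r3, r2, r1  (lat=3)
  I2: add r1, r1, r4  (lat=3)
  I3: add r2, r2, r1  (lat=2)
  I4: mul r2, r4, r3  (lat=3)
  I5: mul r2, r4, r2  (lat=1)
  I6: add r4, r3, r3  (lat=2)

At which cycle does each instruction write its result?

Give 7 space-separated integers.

I0 add r1: issue@1 deps=(None,None) exec_start@1 write@3
I1 mul r3: issue@2 deps=(None,0) exec_start@3 write@6
I2 add r1: issue@3 deps=(0,None) exec_start@3 write@6
I3 add r2: issue@4 deps=(None,2) exec_start@6 write@8
I4 mul r2: issue@5 deps=(None,1) exec_start@6 write@9
I5 mul r2: issue@6 deps=(None,4) exec_start@9 write@10
I6 add r4: issue@7 deps=(1,1) exec_start@7 write@9

Answer: 3 6 6 8 9 10 9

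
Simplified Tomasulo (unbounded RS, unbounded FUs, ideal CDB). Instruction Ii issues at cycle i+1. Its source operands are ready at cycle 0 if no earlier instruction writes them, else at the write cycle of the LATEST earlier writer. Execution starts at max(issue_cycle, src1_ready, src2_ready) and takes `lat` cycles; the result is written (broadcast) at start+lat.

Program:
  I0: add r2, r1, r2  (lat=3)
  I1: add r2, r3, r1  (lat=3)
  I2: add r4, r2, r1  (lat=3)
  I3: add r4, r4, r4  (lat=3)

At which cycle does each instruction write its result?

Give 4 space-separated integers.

Answer: 4 5 8 11

Derivation:
I0 add r2: issue@1 deps=(None,None) exec_start@1 write@4
I1 add r2: issue@2 deps=(None,None) exec_start@2 write@5
I2 add r4: issue@3 deps=(1,None) exec_start@5 write@8
I3 add r4: issue@4 deps=(2,2) exec_start@8 write@11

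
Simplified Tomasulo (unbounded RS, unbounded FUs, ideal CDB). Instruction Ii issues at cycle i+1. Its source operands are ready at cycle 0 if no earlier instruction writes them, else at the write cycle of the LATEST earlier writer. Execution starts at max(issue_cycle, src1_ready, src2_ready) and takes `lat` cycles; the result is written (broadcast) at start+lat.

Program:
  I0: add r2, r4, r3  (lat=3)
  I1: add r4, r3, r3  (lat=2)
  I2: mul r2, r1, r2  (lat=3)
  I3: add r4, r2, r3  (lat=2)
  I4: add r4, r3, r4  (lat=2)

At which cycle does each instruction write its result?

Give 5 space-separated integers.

Answer: 4 4 7 9 11

Derivation:
I0 add r2: issue@1 deps=(None,None) exec_start@1 write@4
I1 add r4: issue@2 deps=(None,None) exec_start@2 write@4
I2 mul r2: issue@3 deps=(None,0) exec_start@4 write@7
I3 add r4: issue@4 deps=(2,None) exec_start@7 write@9
I4 add r4: issue@5 deps=(None,3) exec_start@9 write@11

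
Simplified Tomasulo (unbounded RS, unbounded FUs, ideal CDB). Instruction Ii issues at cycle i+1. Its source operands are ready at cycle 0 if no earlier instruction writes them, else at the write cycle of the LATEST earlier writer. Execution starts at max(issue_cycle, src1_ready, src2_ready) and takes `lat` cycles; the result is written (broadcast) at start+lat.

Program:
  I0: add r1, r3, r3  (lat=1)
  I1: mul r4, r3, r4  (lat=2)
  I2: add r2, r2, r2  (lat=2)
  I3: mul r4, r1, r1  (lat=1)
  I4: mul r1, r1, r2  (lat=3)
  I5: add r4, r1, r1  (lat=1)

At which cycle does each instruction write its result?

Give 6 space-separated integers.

I0 add r1: issue@1 deps=(None,None) exec_start@1 write@2
I1 mul r4: issue@2 deps=(None,None) exec_start@2 write@4
I2 add r2: issue@3 deps=(None,None) exec_start@3 write@5
I3 mul r4: issue@4 deps=(0,0) exec_start@4 write@5
I4 mul r1: issue@5 deps=(0,2) exec_start@5 write@8
I5 add r4: issue@6 deps=(4,4) exec_start@8 write@9

Answer: 2 4 5 5 8 9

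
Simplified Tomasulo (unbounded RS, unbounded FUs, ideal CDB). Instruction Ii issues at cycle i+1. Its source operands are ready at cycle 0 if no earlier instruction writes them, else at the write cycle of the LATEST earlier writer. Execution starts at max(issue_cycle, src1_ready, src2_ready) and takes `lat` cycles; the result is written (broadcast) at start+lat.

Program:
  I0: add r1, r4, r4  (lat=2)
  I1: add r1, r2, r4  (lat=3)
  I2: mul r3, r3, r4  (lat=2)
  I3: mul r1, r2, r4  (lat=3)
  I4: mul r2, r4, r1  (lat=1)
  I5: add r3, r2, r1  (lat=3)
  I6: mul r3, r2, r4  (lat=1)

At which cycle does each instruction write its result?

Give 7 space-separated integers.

Answer: 3 5 5 7 8 11 9

Derivation:
I0 add r1: issue@1 deps=(None,None) exec_start@1 write@3
I1 add r1: issue@2 deps=(None,None) exec_start@2 write@5
I2 mul r3: issue@3 deps=(None,None) exec_start@3 write@5
I3 mul r1: issue@4 deps=(None,None) exec_start@4 write@7
I4 mul r2: issue@5 deps=(None,3) exec_start@7 write@8
I5 add r3: issue@6 deps=(4,3) exec_start@8 write@11
I6 mul r3: issue@7 deps=(4,None) exec_start@8 write@9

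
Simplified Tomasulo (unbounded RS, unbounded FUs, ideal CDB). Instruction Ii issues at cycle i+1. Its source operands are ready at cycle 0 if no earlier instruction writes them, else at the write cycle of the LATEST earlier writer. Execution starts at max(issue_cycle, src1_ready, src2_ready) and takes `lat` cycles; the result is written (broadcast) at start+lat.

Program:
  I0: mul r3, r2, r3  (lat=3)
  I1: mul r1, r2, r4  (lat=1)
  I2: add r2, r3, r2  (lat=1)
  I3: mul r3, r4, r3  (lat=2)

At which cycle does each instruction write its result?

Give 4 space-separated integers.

I0 mul r3: issue@1 deps=(None,None) exec_start@1 write@4
I1 mul r1: issue@2 deps=(None,None) exec_start@2 write@3
I2 add r2: issue@3 deps=(0,None) exec_start@4 write@5
I3 mul r3: issue@4 deps=(None,0) exec_start@4 write@6

Answer: 4 3 5 6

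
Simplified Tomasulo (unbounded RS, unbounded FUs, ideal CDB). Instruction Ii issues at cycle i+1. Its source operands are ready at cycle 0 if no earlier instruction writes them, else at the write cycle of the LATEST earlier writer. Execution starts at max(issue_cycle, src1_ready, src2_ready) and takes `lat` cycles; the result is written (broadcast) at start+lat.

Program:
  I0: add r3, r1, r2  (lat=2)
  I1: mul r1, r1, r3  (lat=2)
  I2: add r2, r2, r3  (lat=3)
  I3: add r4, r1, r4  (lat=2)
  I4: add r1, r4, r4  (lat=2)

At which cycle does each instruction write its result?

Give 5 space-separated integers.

Answer: 3 5 6 7 9

Derivation:
I0 add r3: issue@1 deps=(None,None) exec_start@1 write@3
I1 mul r1: issue@2 deps=(None,0) exec_start@3 write@5
I2 add r2: issue@3 deps=(None,0) exec_start@3 write@6
I3 add r4: issue@4 deps=(1,None) exec_start@5 write@7
I4 add r1: issue@5 deps=(3,3) exec_start@7 write@9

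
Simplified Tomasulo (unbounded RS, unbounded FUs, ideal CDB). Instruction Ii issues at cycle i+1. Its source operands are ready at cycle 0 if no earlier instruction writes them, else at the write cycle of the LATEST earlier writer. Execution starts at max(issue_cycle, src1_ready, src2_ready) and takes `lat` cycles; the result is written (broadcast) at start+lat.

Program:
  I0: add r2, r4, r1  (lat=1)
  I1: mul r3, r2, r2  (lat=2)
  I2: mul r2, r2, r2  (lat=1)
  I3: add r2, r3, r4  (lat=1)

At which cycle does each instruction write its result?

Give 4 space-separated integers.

Answer: 2 4 4 5

Derivation:
I0 add r2: issue@1 deps=(None,None) exec_start@1 write@2
I1 mul r3: issue@2 deps=(0,0) exec_start@2 write@4
I2 mul r2: issue@3 deps=(0,0) exec_start@3 write@4
I3 add r2: issue@4 deps=(1,None) exec_start@4 write@5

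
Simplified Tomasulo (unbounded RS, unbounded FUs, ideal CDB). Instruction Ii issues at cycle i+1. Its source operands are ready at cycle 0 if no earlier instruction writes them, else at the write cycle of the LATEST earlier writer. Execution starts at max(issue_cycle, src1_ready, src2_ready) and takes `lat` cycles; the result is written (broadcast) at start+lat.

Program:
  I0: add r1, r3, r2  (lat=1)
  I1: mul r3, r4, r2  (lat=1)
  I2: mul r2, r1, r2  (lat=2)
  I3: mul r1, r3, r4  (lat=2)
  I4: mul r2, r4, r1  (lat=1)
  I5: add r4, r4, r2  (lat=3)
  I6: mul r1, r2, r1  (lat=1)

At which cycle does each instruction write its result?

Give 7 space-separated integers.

Answer: 2 3 5 6 7 10 8

Derivation:
I0 add r1: issue@1 deps=(None,None) exec_start@1 write@2
I1 mul r3: issue@2 deps=(None,None) exec_start@2 write@3
I2 mul r2: issue@3 deps=(0,None) exec_start@3 write@5
I3 mul r1: issue@4 deps=(1,None) exec_start@4 write@6
I4 mul r2: issue@5 deps=(None,3) exec_start@6 write@7
I5 add r4: issue@6 deps=(None,4) exec_start@7 write@10
I6 mul r1: issue@7 deps=(4,3) exec_start@7 write@8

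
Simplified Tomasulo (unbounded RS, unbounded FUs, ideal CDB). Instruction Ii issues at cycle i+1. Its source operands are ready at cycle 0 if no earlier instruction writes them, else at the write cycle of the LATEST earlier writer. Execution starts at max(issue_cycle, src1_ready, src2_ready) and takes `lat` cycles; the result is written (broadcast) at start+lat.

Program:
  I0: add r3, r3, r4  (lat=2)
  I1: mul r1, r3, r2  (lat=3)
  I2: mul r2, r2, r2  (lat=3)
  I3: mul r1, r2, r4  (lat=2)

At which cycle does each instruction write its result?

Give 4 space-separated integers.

I0 add r3: issue@1 deps=(None,None) exec_start@1 write@3
I1 mul r1: issue@2 deps=(0,None) exec_start@3 write@6
I2 mul r2: issue@3 deps=(None,None) exec_start@3 write@6
I3 mul r1: issue@4 deps=(2,None) exec_start@6 write@8

Answer: 3 6 6 8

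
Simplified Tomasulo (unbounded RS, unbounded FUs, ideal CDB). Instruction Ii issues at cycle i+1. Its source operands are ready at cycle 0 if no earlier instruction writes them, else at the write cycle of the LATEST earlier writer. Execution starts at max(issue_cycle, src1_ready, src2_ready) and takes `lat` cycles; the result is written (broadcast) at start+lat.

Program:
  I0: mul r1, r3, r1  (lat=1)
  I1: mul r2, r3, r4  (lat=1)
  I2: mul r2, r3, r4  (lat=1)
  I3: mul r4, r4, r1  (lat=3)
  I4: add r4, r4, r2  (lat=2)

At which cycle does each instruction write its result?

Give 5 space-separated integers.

I0 mul r1: issue@1 deps=(None,None) exec_start@1 write@2
I1 mul r2: issue@2 deps=(None,None) exec_start@2 write@3
I2 mul r2: issue@3 deps=(None,None) exec_start@3 write@4
I3 mul r4: issue@4 deps=(None,0) exec_start@4 write@7
I4 add r4: issue@5 deps=(3,2) exec_start@7 write@9

Answer: 2 3 4 7 9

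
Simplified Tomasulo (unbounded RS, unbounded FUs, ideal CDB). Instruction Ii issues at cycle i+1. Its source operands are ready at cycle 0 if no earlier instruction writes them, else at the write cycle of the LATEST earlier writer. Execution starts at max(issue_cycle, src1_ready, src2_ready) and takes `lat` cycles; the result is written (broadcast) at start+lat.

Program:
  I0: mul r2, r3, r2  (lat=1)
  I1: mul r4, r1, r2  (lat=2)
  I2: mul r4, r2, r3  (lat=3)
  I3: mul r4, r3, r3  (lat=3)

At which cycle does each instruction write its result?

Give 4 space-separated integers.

I0 mul r2: issue@1 deps=(None,None) exec_start@1 write@2
I1 mul r4: issue@2 deps=(None,0) exec_start@2 write@4
I2 mul r4: issue@3 deps=(0,None) exec_start@3 write@6
I3 mul r4: issue@4 deps=(None,None) exec_start@4 write@7

Answer: 2 4 6 7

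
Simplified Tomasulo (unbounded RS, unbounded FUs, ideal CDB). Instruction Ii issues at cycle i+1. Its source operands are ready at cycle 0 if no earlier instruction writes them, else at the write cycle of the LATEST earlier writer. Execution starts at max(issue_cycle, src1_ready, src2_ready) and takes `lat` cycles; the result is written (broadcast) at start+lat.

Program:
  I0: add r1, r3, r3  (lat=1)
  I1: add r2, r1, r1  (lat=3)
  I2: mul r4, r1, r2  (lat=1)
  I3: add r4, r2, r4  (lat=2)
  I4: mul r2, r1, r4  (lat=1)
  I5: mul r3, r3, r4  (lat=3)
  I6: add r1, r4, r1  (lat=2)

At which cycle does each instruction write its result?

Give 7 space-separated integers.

Answer: 2 5 6 8 9 11 10

Derivation:
I0 add r1: issue@1 deps=(None,None) exec_start@1 write@2
I1 add r2: issue@2 deps=(0,0) exec_start@2 write@5
I2 mul r4: issue@3 deps=(0,1) exec_start@5 write@6
I3 add r4: issue@4 deps=(1,2) exec_start@6 write@8
I4 mul r2: issue@5 deps=(0,3) exec_start@8 write@9
I5 mul r3: issue@6 deps=(None,3) exec_start@8 write@11
I6 add r1: issue@7 deps=(3,0) exec_start@8 write@10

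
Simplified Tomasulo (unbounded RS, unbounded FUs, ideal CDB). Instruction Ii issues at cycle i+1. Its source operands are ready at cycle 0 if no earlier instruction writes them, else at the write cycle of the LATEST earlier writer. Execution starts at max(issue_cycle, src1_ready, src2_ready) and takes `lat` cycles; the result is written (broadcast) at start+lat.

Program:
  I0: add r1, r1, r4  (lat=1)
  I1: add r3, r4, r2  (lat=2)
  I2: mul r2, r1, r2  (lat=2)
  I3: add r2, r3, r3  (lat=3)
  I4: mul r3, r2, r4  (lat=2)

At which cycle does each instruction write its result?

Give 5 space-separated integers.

I0 add r1: issue@1 deps=(None,None) exec_start@1 write@2
I1 add r3: issue@2 deps=(None,None) exec_start@2 write@4
I2 mul r2: issue@3 deps=(0,None) exec_start@3 write@5
I3 add r2: issue@4 deps=(1,1) exec_start@4 write@7
I4 mul r3: issue@5 deps=(3,None) exec_start@7 write@9

Answer: 2 4 5 7 9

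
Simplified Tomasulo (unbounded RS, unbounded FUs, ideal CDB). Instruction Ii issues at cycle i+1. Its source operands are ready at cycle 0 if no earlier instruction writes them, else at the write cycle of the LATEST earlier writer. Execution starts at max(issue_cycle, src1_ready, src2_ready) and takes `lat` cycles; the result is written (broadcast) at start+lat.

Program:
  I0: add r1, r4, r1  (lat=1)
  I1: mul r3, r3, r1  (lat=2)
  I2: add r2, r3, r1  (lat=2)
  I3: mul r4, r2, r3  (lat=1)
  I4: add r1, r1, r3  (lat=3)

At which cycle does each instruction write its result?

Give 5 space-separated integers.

Answer: 2 4 6 7 8

Derivation:
I0 add r1: issue@1 deps=(None,None) exec_start@1 write@2
I1 mul r3: issue@2 deps=(None,0) exec_start@2 write@4
I2 add r2: issue@3 deps=(1,0) exec_start@4 write@6
I3 mul r4: issue@4 deps=(2,1) exec_start@6 write@7
I4 add r1: issue@5 deps=(0,1) exec_start@5 write@8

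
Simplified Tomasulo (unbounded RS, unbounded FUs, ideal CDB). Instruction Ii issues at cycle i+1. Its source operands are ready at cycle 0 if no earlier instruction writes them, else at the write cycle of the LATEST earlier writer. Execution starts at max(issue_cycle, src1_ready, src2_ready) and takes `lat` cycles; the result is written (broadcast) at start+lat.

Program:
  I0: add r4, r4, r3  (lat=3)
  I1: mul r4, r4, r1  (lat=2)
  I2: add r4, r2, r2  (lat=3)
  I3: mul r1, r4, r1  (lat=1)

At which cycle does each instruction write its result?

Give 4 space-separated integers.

Answer: 4 6 6 7

Derivation:
I0 add r4: issue@1 deps=(None,None) exec_start@1 write@4
I1 mul r4: issue@2 deps=(0,None) exec_start@4 write@6
I2 add r4: issue@3 deps=(None,None) exec_start@3 write@6
I3 mul r1: issue@4 deps=(2,None) exec_start@6 write@7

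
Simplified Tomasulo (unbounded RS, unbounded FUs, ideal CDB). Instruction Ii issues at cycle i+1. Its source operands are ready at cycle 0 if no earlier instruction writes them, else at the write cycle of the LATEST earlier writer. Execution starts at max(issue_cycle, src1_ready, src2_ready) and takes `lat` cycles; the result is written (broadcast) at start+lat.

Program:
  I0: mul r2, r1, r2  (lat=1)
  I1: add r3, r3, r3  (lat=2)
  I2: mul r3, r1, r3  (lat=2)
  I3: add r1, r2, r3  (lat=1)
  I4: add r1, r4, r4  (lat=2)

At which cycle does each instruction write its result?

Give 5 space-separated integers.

Answer: 2 4 6 7 7

Derivation:
I0 mul r2: issue@1 deps=(None,None) exec_start@1 write@2
I1 add r3: issue@2 deps=(None,None) exec_start@2 write@4
I2 mul r3: issue@3 deps=(None,1) exec_start@4 write@6
I3 add r1: issue@4 deps=(0,2) exec_start@6 write@7
I4 add r1: issue@5 deps=(None,None) exec_start@5 write@7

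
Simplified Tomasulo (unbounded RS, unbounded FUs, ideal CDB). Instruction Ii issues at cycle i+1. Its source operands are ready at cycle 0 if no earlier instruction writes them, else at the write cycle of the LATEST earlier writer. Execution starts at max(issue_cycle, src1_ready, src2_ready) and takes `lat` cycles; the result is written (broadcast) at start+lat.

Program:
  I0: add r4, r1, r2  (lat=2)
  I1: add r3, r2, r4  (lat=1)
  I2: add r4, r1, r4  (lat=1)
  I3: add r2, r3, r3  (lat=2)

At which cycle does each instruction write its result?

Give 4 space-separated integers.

I0 add r4: issue@1 deps=(None,None) exec_start@1 write@3
I1 add r3: issue@2 deps=(None,0) exec_start@3 write@4
I2 add r4: issue@3 deps=(None,0) exec_start@3 write@4
I3 add r2: issue@4 deps=(1,1) exec_start@4 write@6

Answer: 3 4 4 6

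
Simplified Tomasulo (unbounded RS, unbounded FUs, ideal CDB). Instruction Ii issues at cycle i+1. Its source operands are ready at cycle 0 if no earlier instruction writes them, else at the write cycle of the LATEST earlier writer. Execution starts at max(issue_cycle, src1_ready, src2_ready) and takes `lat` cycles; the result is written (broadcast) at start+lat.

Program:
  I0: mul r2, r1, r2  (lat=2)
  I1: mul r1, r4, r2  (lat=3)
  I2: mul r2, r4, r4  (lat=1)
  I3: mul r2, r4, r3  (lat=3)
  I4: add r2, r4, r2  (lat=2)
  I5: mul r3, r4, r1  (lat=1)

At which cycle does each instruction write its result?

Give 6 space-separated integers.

Answer: 3 6 4 7 9 7

Derivation:
I0 mul r2: issue@1 deps=(None,None) exec_start@1 write@3
I1 mul r1: issue@2 deps=(None,0) exec_start@3 write@6
I2 mul r2: issue@3 deps=(None,None) exec_start@3 write@4
I3 mul r2: issue@4 deps=(None,None) exec_start@4 write@7
I4 add r2: issue@5 deps=(None,3) exec_start@7 write@9
I5 mul r3: issue@6 deps=(None,1) exec_start@6 write@7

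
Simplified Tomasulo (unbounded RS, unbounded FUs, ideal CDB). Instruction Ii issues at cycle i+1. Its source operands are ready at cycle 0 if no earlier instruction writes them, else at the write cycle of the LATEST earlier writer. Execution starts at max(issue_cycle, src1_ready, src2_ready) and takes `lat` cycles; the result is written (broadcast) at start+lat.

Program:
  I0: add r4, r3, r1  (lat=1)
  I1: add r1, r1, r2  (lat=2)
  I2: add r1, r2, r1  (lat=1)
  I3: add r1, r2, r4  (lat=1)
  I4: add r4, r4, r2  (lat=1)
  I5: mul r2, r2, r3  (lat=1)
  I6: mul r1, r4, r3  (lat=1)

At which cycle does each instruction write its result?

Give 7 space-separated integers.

I0 add r4: issue@1 deps=(None,None) exec_start@1 write@2
I1 add r1: issue@2 deps=(None,None) exec_start@2 write@4
I2 add r1: issue@3 deps=(None,1) exec_start@4 write@5
I3 add r1: issue@4 deps=(None,0) exec_start@4 write@5
I4 add r4: issue@5 deps=(0,None) exec_start@5 write@6
I5 mul r2: issue@6 deps=(None,None) exec_start@6 write@7
I6 mul r1: issue@7 deps=(4,None) exec_start@7 write@8

Answer: 2 4 5 5 6 7 8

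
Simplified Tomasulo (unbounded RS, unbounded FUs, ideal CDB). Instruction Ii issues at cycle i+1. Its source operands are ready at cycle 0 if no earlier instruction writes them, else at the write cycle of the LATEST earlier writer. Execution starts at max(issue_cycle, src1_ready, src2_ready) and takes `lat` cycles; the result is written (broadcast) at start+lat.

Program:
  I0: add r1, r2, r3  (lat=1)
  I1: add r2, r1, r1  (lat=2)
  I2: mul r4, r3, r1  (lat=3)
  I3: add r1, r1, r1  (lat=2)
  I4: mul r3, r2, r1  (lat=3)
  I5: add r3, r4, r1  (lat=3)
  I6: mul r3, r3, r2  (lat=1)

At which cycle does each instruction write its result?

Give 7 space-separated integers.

Answer: 2 4 6 6 9 9 10

Derivation:
I0 add r1: issue@1 deps=(None,None) exec_start@1 write@2
I1 add r2: issue@2 deps=(0,0) exec_start@2 write@4
I2 mul r4: issue@3 deps=(None,0) exec_start@3 write@6
I3 add r1: issue@4 deps=(0,0) exec_start@4 write@6
I4 mul r3: issue@5 deps=(1,3) exec_start@6 write@9
I5 add r3: issue@6 deps=(2,3) exec_start@6 write@9
I6 mul r3: issue@7 deps=(5,1) exec_start@9 write@10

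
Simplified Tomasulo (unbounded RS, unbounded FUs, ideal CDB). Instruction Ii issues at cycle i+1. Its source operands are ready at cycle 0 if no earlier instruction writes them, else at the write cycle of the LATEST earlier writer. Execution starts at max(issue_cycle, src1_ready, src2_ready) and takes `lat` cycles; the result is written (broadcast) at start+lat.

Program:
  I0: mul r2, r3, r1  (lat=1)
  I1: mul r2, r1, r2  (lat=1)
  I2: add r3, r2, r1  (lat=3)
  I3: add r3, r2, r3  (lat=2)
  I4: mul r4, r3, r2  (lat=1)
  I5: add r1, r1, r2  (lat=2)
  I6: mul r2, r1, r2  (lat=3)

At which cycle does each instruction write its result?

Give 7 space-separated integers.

Answer: 2 3 6 8 9 8 11

Derivation:
I0 mul r2: issue@1 deps=(None,None) exec_start@1 write@2
I1 mul r2: issue@2 deps=(None,0) exec_start@2 write@3
I2 add r3: issue@3 deps=(1,None) exec_start@3 write@6
I3 add r3: issue@4 deps=(1,2) exec_start@6 write@8
I4 mul r4: issue@5 deps=(3,1) exec_start@8 write@9
I5 add r1: issue@6 deps=(None,1) exec_start@6 write@8
I6 mul r2: issue@7 deps=(5,1) exec_start@8 write@11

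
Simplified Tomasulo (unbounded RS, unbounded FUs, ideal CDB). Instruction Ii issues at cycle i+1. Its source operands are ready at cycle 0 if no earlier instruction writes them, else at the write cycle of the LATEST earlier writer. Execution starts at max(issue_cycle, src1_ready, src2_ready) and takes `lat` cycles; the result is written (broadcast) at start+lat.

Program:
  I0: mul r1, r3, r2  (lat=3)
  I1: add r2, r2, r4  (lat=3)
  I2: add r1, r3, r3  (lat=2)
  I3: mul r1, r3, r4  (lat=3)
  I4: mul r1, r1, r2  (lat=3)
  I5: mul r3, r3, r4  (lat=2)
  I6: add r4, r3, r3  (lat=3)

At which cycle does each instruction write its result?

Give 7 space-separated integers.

I0 mul r1: issue@1 deps=(None,None) exec_start@1 write@4
I1 add r2: issue@2 deps=(None,None) exec_start@2 write@5
I2 add r1: issue@3 deps=(None,None) exec_start@3 write@5
I3 mul r1: issue@4 deps=(None,None) exec_start@4 write@7
I4 mul r1: issue@5 deps=(3,1) exec_start@7 write@10
I5 mul r3: issue@6 deps=(None,None) exec_start@6 write@8
I6 add r4: issue@7 deps=(5,5) exec_start@8 write@11

Answer: 4 5 5 7 10 8 11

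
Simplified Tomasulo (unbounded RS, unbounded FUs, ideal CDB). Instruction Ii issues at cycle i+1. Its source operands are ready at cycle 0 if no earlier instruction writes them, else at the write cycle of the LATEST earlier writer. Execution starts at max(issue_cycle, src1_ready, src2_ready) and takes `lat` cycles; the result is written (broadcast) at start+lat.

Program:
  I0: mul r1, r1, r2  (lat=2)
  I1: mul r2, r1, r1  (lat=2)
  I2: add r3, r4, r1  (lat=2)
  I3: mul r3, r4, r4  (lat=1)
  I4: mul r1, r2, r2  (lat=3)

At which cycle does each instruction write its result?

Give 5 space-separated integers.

Answer: 3 5 5 5 8

Derivation:
I0 mul r1: issue@1 deps=(None,None) exec_start@1 write@3
I1 mul r2: issue@2 deps=(0,0) exec_start@3 write@5
I2 add r3: issue@3 deps=(None,0) exec_start@3 write@5
I3 mul r3: issue@4 deps=(None,None) exec_start@4 write@5
I4 mul r1: issue@5 deps=(1,1) exec_start@5 write@8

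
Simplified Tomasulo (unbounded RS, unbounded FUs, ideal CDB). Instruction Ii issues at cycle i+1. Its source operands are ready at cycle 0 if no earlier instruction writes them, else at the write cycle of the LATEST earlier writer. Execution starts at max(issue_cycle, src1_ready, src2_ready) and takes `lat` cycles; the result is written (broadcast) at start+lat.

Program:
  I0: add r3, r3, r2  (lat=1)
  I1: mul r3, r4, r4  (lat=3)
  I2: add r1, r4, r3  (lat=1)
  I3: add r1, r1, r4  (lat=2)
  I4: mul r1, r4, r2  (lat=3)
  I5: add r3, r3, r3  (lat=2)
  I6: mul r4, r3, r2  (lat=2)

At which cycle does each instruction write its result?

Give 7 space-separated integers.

I0 add r3: issue@1 deps=(None,None) exec_start@1 write@2
I1 mul r3: issue@2 deps=(None,None) exec_start@2 write@5
I2 add r1: issue@3 deps=(None,1) exec_start@5 write@6
I3 add r1: issue@4 deps=(2,None) exec_start@6 write@8
I4 mul r1: issue@5 deps=(None,None) exec_start@5 write@8
I5 add r3: issue@6 deps=(1,1) exec_start@6 write@8
I6 mul r4: issue@7 deps=(5,None) exec_start@8 write@10

Answer: 2 5 6 8 8 8 10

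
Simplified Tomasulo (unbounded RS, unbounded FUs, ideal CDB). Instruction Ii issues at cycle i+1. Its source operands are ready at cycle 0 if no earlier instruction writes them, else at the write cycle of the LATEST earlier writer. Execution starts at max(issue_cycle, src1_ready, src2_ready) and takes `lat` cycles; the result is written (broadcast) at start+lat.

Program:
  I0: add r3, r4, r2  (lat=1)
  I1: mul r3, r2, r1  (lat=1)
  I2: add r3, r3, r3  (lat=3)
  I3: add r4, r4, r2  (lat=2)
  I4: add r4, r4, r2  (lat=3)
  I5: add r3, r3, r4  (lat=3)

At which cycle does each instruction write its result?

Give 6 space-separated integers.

I0 add r3: issue@1 deps=(None,None) exec_start@1 write@2
I1 mul r3: issue@2 deps=(None,None) exec_start@2 write@3
I2 add r3: issue@3 deps=(1,1) exec_start@3 write@6
I3 add r4: issue@4 deps=(None,None) exec_start@4 write@6
I4 add r4: issue@5 deps=(3,None) exec_start@6 write@9
I5 add r3: issue@6 deps=(2,4) exec_start@9 write@12

Answer: 2 3 6 6 9 12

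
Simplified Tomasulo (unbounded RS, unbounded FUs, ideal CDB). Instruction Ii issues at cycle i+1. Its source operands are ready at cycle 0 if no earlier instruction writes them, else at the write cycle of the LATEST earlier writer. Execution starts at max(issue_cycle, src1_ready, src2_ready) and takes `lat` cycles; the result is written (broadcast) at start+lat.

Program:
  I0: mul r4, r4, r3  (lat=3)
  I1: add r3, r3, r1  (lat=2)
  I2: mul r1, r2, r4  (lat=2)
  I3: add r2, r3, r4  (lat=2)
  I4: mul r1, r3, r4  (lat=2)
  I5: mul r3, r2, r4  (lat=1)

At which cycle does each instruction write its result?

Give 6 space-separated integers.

Answer: 4 4 6 6 7 7

Derivation:
I0 mul r4: issue@1 deps=(None,None) exec_start@1 write@4
I1 add r3: issue@2 deps=(None,None) exec_start@2 write@4
I2 mul r1: issue@3 deps=(None,0) exec_start@4 write@6
I3 add r2: issue@4 deps=(1,0) exec_start@4 write@6
I4 mul r1: issue@5 deps=(1,0) exec_start@5 write@7
I5 mul r3: issue@6 deps=(3,0) exec_start@6 write@7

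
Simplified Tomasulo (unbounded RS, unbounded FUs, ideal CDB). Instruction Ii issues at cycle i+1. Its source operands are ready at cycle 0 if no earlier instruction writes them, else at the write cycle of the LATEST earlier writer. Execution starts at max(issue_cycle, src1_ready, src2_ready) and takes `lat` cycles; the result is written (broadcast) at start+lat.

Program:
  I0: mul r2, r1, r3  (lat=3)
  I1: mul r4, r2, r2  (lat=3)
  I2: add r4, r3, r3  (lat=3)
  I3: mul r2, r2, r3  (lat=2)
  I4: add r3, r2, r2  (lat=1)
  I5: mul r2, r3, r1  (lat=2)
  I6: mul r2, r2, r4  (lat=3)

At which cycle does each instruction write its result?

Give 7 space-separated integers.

Answer: 4 7 6 6 7 9 12

Derivation:
I0 mul r2: issue@1 deps=(None,None) exec_start@1 write@4
I1 mul r4: issue@2 deps=(0,0) exec_start@4 write@7
I2 add r4: issue@3 deps=(None,None) exec_start@3 write@6
I3 mul r2: issue@4 deps=(0,None) exec_start@4 write@6
I4 add r3: issue@5 deps=(3,3) exec_start@6 write@7
I5 mul r2: issue@6 deps=(4,None) exec_start@7 write@9
I6 mul r2: issue@7 deps=(5,2) exec_start@9 write@12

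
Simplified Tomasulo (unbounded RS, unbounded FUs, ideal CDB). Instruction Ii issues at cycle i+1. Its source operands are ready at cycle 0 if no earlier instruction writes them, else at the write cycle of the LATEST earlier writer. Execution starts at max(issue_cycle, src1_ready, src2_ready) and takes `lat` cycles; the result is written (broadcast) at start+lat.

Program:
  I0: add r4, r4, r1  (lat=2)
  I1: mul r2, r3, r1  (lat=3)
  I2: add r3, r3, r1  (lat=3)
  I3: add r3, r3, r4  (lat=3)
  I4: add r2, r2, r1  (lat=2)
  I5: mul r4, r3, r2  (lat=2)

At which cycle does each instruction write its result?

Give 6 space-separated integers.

Answer: 3 5 6 9 7 11

Derivation:
I0 add r4: issue@1 deps=(None,None) exec_start@1 write@3
I1 mul r2: issue@2 deps=(None,None) exec_start@2 write@5
I2 add r3: issue@3 deps=(None,None) exec_start@3 write@6
I3 add r3: issue@4 deps=(2,0) exec_start@6 write@9
I4 add r2: issue@5 deps=(1,None) exec_start@5 write@7
I5 mul r4: issue@6 deps=(3,4) exec_start@9 write@11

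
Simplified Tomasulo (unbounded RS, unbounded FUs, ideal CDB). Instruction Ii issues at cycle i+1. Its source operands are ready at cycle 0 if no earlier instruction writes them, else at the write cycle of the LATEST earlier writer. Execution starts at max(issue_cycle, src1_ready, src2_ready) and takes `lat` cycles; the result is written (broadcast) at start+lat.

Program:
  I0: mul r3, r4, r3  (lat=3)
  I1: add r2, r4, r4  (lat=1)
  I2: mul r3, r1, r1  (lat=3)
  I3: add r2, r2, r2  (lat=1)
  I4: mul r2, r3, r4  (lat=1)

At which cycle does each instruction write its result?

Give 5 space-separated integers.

Answer: 4 3 6 5 7

Derivation:
I0 mul r3: issue@1 deps=(None,None) exec_start@1 write@4
I1 add r2: issue@2 deps=(None,None) exec_start@2 write@3
I2 mul r3: issue@3 deps=(None,None) exec_start@3 write@6
I3 add r2: issue@4 deps=(1,1) exec_start@4 write@5
I4 mul r2: issue@5 deps=(2,None) exec_start@6 write@7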